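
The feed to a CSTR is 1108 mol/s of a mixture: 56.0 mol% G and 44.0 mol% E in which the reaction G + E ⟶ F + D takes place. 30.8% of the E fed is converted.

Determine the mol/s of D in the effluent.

150 mol/s

E reacted = 0.308 × 487.5 = 150.2 mol/s; ν_E = −1, so ξ = 150.2/1 = 150.2 mol/s.
Outlet amounts (n = n₀ + ν ξ):
  G: 620.5 − 1(150.2) = 470.3
  E: 487.5 − 1(150.2) = 337.4
  F: 0 + 1(150.2) = 150.2
  D: 0 + 1(150.2) = 150.2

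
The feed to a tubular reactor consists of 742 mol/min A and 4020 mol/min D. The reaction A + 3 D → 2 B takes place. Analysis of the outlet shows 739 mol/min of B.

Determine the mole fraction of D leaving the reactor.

0.724

For B: n = n₀ + 2ξ → 739 = 0 + 2ξ, giving ξ = 369.5 mol/min.
Outlet amounts (n = n₀ + ν ξ):
  A: 742 − 1(369.5) = 372.5
  D: 4020 − 3(369.5) = 2912
  B: 0 + 2(369.5) = 739
Total out = 4023 mol/min; y_D = 2912 / 4023 = 0.7237.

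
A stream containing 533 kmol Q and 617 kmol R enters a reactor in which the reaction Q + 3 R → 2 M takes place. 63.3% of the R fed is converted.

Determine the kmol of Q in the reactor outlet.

403 kmol

R reacted = 0.633 × 617 = 390.6 kmol; ν_R = −3, so ξ = 390.6/3 = 130.2 kmol.
Outlet amounts (n = n₀ + ν ξ):
  Q: 533 − 1(130.2) = 402.8
  R: 617 − 3(130.2) = 226.4
  M: 0 + 2(130.2) = 260.4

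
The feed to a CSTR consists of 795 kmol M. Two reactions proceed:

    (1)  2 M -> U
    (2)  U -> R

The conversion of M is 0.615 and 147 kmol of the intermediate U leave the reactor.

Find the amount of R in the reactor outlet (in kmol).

Conversion of M: M consumed = 2ξ₁ = 0.615 × 795 → ξ₁ = 244.5 kmol.
U balance: n_U = 0 + 1ξ₁ − 1ξ₂ = 147 → ξ₂ = (1·244.5 − 147)/1 = 97.46 kmol.
Outlet amounts (n = n₀ + Σ ν·ξ):
  M: 795 − 2(244.5) = 306.1
  U: 0 + 1(244.5) − 1(97.46) = 147
  R: 0 + 1(97.46) = 97.46

97.5 kmol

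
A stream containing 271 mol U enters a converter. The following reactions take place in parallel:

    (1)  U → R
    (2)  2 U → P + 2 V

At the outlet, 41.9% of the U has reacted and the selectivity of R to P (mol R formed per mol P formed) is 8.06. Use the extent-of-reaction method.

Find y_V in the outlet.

0.08

Conversion of U: U consumed = 0.419 × 271 = 113.5 mol = 1ξ₁ + 2ξ₂.
Selectivity: 1ξ₁ / (1ξ₂) = 8.06 → ξ₁ = 8.06 ξ₂.
Substitute: (1·8.06 + 2) ξ₂ = 113.5 → ξ₂ = 11.29 mol, ξ₁ = 90.97 mol.
Outlet amounts (n = n₀ + Σ ν·ξ):
  U: 271 − 1(90.97) − 2(11.29) = 157.5
  R: 0 + 1(90.97) = 90.97
  P: 0 + 1(11.29) = 11.29
  V: 0 + 2(11.29) = 22.57
Total out = 282.3 mol; y_V = 22.57 / 282.3 = 0.07997.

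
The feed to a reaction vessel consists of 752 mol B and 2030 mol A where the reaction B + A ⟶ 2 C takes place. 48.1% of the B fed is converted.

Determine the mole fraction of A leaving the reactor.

0.6

B reacted = 0.481 × 752 = 361.7 mol; ν_B = −1, so ξ = 361.7/1 = 361.7 mol.
Outlet amounts (n = n₀ + ν ξ):
  B: 752 − 1(361.7) = 390.3
  A: 2030 − 1(361.7) = 1668
  C: 0 + 2(361.7) = 723.4
Total out = 2782 mol; y_A = 1668 / 2782 = 0.5997.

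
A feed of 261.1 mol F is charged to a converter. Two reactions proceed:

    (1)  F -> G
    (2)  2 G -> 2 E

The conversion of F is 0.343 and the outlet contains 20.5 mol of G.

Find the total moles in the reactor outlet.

Conversion of F: F consumed = 1ξ₁ = 0.343 × 261.1 → ξ₁ = 89.56 mol.
G balance: n_G = 0 + 1ξ₁ − 2ξ₂ = 20.5 → ξ₂ = (1·89.56 − 20.5)/2 = 34.53 mol.
Outlet amounts (n = n₀ + Σ ν·ξ):
  F: 261.1 − 1(89.56) = 171.5
  G: 0 + 1(89.56) − 2(34.53) = 20.5
  E: 0 + 2(34.53) = 69.06
Total out = 171.5 + 20.5 + 69.06 = 261.1 mol.

261 mol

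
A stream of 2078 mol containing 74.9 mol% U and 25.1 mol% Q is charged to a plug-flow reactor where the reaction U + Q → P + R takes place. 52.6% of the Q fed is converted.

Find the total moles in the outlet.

Q reacted = 0.526 × 521.6 = 274.4 mol; ν_Q = −1, so ξ = 274.4/1 = 274.4 mol.
Outlet amounts (n = n₀ + ν ξ):
  U: 1556 − 1(274.4) = 1282
  Q: 521.6 − 1(274.4) = 247.2
  P: 0 + 1(274.4) = 274.4
  R: 0 + 1(274.4) = 274.4
Total out = 1282 + 247.2 + 274.4 + 274.4 = 2078 mol.

2080 mol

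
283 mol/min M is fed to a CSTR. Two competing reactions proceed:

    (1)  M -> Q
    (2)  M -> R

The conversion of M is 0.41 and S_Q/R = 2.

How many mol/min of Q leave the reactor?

Conversion of M: M consumed = 0.41 × 283 = 116 mol/min = 1ξ₁ + 1ξ₂.
Selectivity: 1ξ₁ / (1ξ₂) = 2 → ξ₁ = 2 ξ₂.
Substitute: (1·2 + 1) ξ₂ = 116 → ξ₂ = 38.68 mol/min, ξ₁ = 77.35 mol/min.
Outlet amounts (n = n₀ + Σ ν·ξ):
  M: 283 − 1(77.35) − 1(38.68) = 167
  Q: 0 + 1(77.35) = 77.35
  R: 0 + 1(38.68) = 38.68

77.4 mol/min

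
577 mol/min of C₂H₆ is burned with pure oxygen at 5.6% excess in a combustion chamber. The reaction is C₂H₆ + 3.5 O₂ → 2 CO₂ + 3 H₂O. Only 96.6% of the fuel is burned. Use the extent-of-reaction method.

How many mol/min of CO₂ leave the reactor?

Stoichiometric O₂ = 3.5 × 577 = 2020 mol/min; O₂ fed = 2020 × 1.056 = 2133 mol/min.
Fuel reacted = 0.966 × 577 → ξ = 557.4 mol/min.
Outlet (n = n₀ + ν ξ):
  C₂H₆: 577 − 1(557.4) = 19.62
  O₂: 2133 − 3.5(557.4) = 181.8
  CO₂: 0 + 2(557.4) = 1115
  H₂O: 0 + 3(557.4) = 1672

1110 mol/min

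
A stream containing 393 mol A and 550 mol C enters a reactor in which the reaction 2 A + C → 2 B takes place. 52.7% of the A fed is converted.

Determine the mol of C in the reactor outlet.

446 mol

A reacted = 0.527 × 393 = 207.1 mol; ν_A = −2, so ξ = 207.1/2 = 103.6 mol.
Outlet amounts (n = n₀ + ν ξ):
  A: 393 − 2(103.6) = 185.9
  C: 550 − 1(103.6) = 446.4
  B: 0 + 2(103.6) = 207.1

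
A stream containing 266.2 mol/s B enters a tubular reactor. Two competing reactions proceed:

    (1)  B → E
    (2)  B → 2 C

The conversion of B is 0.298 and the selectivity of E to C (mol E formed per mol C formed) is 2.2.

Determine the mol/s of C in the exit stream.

29.4 mol/s

Conversion of B: B consumed = 0.298 × 266.2 = 79.33 mol/s = 1ξ₁ + 1ξ₂.
Selectivity: 1ξ₁ / (2ξ₂) = 2.2 → ξ₁ = 4.4 ξ₂.
Substitute: (1·4.4 + 1) ξ₂ = 79.33 → ξ₂ = 14.69 mol/s, ξ₁ = 64.64 mol/s.
Outlet amounts (n = n₀ + Σ ν·ξ):
  B: 266.2 − 1(64.64) − 1(14.69) = 186.9
  E: 0 + 1(64.64) = 64.64
  C: 0 + 2(14.69) = 29.38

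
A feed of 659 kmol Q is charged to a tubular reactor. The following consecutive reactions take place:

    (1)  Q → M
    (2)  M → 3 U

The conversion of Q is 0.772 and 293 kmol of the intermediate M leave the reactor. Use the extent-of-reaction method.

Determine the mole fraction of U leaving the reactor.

0.594

Conversion of Q: Q consumed = 1ξ₁ = 0.772 × 659 → ξ₁ = 508.7 kmol.
M balance: n_M = 0 + 1ξ₁ − 1ξ₂ = 293 → ξ₂ = (1·508.7 − 293)/1 = 215.7 kmol.
Outlet amounts (n = n₀ + Σ ν·ξ):
  Q: 659 − 1(508.7) = 150.3
  M: 0 + 1(508.7) − 1(215.7) = 293
  U: 0 + 3(215.7) = 647.2
Total out = 1090 kmol; y_U = 647.2 / 1090 = 0.5935.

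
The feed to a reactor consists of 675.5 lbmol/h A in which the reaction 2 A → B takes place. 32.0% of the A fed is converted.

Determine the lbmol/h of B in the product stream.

108 lbmol/h

A reacted = 0.32 × 675.5 = 216.2 lbmol/h; ν_A = −2, so ξ = 216.2/2 = 108.1 lbmol/h.
Outlet amounts (n = n₀ + ν ξ):
  A: 675.5 − 2(108.1) = 459.3
  B: 0 + 1(108.1) = 108.1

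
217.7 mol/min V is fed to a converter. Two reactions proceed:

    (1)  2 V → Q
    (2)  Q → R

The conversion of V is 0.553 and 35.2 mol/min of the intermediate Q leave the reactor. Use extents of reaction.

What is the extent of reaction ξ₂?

ξ₂ = 25 mol/min

Conversion of V: V consumed = 2ξ₁ = 0.553 × 217.7 → ξ₁ = 60.19 mol/min.
Q balance: n_Q = 0 + 1ξ₁ − 1ξ₂ = 35.2 → ξ₂ = (1·60.19 − 35.2)/1 = 24.99 mol/min.
Outlet amounts (n = n₀ + Σ ν·ξ):
  V: 217.7 − 2(60.19) = 97.31
  Q: 0 + 1(60.19) − 1(24.99) = 35.2
  R: 0 + 1(24.99) = 24.99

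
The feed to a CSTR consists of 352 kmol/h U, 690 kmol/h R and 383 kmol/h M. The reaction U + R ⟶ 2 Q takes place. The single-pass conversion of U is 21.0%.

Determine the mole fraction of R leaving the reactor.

U reacted = 0.21 × 352 = 73.92 kmol/h; ν_U = −1, so ξ = 73.92/1 = 73.92 kmol/h.
Outlet amounts (n = n₀ + ν ξ):
  U: 352 − 1(73.92) = 278.1
  R: 690 − 1(73.92) = 616.1
  Q: 0 + 2(73.92) = 147.8
  M: 383 (inert)
Total out = 1425 kmol/h; y_R = 616.1 / 1425 = 0.4323.

0.432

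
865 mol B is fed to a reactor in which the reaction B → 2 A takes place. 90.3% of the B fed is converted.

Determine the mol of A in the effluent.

B reacted = 0.903 × 865 = 781.1 mol; ν_B = −1, so ξ = 781.1/1 = 781.1 mol.
Outlet amounts (n = n₀ + ν ξ):
  B: 865 − 1(781.1) = 83.9
  A: 0 + 2(781.1) = 1562

1560 mol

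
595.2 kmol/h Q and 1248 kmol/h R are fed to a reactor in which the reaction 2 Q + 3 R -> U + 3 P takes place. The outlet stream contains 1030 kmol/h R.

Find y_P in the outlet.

For R: n = n₀ − 3ξ → 1030 = 1248 − 3ξ, giving ξ = 72.67 kmol/h.
Outlet amounts (n = n₀ + ν ξ):
  Q: 595.2 − 2(72.67) = 449.9
  R: 1248 − 3(72.67) = 1030
  U: 0 + 1(72.67) = 72.67
  P: 0 + 3(72.67) = 218
Total out = 1771 kmol/h; y_P = 218 / 1771 = 0.1231.

0.123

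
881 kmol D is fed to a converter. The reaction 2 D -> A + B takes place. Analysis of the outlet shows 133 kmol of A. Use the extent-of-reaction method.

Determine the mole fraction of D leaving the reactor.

0.698

For A: n = n₀ + 1ξ → 133 = 0 + 1ξ, giving ξ = 133 kmol.
Outlet amounts (n = n₀ + ν ξ):
  D: 881 − 2(133) = 615
  A: 0 + 1(133) = 133
  B: 0 + 1(133) = 133
Total out = 881 kmol; y_D = 615 / 881 = 0.6981.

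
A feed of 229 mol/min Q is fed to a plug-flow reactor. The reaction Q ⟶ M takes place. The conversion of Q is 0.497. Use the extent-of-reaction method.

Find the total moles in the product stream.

Q reacted = 0.497 × 229 = 113.8 mol/min; ν_Q = −1, so ξ = 113.8/1 = 113.8 mol/min.
Outlet amounts (n = n₀ + ν ξ):
  Q: 229 − 1(113.8) = 115.2
  M: 0 + 1(113.8) = 113.8
Total out = 115.2 + 113.8 = 229 mol/min.

229 mol/min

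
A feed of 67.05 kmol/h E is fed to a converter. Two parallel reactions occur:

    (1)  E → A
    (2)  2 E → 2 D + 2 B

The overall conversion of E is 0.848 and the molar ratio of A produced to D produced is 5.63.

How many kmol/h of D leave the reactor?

Conversion of E: E consumed = 0.848 × 67.05 = 56.86 kmol/h = 1ξ₁ + 2ξ₂.
Selectivity: 1ξ₁ / (2ξ₂) = 5.63 → ξ₁ = 11.26 ξ₂.
Substitute: (1·11.26 + 2) ξ₂ = 56.86 → ξ₂ = 4.288 kmol/h, ξ₁ = 48.28 kmol/h.
Outlet amounts (n = n₀ + Σ ν·ξ):
  E: 67.05 − 1(48.28) − 2(4.288) = 10.19
  A: 0 + 1(48.28) = 48.28
  D: 0 + 2(4.288) = 8.576
  B: 0 + 2(4.288) = 8.576

8.58 kmol/h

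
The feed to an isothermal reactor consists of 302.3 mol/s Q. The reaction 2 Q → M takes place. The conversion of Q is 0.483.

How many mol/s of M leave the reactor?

73 mol/s

Q reacted = 0.483 × 302.3 = 146 mol/s; ν_Q = −2, so ξ = 146/2 = 73.01 mol/s.
Outlet amounts (n = n₀ + ν ξ):
  Q: 302.3 − 2(73.01) = 156.3
  M: 0 + 1(73.01) = 73.01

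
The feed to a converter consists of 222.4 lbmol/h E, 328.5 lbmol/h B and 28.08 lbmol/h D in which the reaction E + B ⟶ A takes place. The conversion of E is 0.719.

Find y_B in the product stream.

0.402

E reacted = 0.719 × 222.4 = 159.9 lbmol/h; ν_E = −1, so ξ = 159.9/1 = 159.9 lbmol/h.
Outlet amounts (n = n₀ + ν ξ):
  E: 222.4 − 1(159.9) = 62.49
  B: 328.5 − 1(159.9) = 168.6
  A: 0 + 1(159.9) = 159.9
  D: 28.08 (inert)
Total out = 419.1 lbmol/h; y_B = 168.6 / 419.1 = 0.4023.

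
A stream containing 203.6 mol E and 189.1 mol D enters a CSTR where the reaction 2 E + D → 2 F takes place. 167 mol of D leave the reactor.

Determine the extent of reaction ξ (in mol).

ξ = 22.1 mol

For D: n = n₀ − 1ξ → 167 = 189.1 − 1ξ, giving ξ = 22.1 mol.
Outlet amounts (n = n₀ + ν ξ):
  E: 203.6 − 2(22.1) = 159.4
  D: 189.1 − 1(22.1) = 167
  F: 0 + 2(22.1) = 44.2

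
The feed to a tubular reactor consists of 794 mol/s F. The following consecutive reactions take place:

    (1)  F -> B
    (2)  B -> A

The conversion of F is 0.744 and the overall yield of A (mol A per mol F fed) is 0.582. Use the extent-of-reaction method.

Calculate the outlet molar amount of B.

129 mol/s

Conversion of F: F consumed = 1ξ₁ = 0.744 × 794 → ξ₁ = 590.7 mol/s.
Yield of A: 1ξ₂ / 794 = 0.582 → ξ₂ = 462.1 mol/s.
Outlet amounts (n = n₀ + Σ ν·ξ):
  F: 794 − 1(590.7) = 203.3
  B: 0 + 1(590.7) − 1(462.1) = 128.6
  A: 0 + 1(462.1) = 462.1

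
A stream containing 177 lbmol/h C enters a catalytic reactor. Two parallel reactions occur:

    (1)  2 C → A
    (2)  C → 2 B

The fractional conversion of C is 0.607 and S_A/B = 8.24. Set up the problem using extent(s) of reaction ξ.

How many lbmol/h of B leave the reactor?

Conversion of C: C consumed = 0.607 × 177 = 107.4 lbmol/h = 2ξ₁ + 1ξ₂.
Selectivity: 1ξ₁ / (2ξ₂) = 8.24 → ξ₁ = 16.48 ξ₂.
Substitute: (2·16.48 + 1) ξ₂ = 107.4 → ξ₂ = 3.164 lbmol/h, ξ₁ = 52.14 lbmol/h.
Outlet amounts (n = n₀ + Σ ν·ξ):
  C: 177 − 2(52.14) − 1(3.164) = 69.56
  A: 0 + 1(52.14) = 52.14
  B: 0 + 2(3.164) = 6.327

6.33 lbmol/h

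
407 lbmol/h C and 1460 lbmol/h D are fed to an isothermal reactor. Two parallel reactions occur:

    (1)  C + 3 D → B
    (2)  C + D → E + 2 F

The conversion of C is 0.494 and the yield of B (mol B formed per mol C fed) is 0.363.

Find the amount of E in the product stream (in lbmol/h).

53.3 lbmol/h

Yield of B: 1ξ₁ / 407 = 0.363 → ξ₁ = 147.7 lbmol/h.
Conversion of C: 1ξ₁ + 1ξ₂ = 0.494 × 407 = 201.1 → ξ₂ = 53.32 lbmol/h.
Outlet amounts (n = n₀ + Σ ν·ξ):
  C: 407 − 1(147.7) − 1(53.32) = 205.9
  D: 1460 − 3(147.7) − 1(53.32) = 963.5
  B: 0 + 1(147.7) = 147.7
  E: 0 + 1(53.32) = 53.32
  F: 0 + 2(53.32) = 106.6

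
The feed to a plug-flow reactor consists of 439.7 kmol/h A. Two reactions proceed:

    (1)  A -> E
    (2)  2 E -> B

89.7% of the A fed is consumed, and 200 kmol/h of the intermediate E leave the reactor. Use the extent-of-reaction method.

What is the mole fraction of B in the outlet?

Conversion of A: A consumed = 1ξ₁ = 0.897 × 439.7 → ξ₁ = 394.4 kmol/h.
E balance: n_E = 0 + 1ξ₁ − 2ξ₂ = 200 → ξ₂ = (1·394.4 − 200)/2 = 97.21 kmol/h.
Outlet amounts (n = n₀ + Σ ν·ξ):
  A: 439.7 − 1(394.4) = 45.29
  E: 0 + 1(394.4) − 2(97.21) = 200
  B: 0 + 1(97.21) = 97.21
Total out = 342.5 kmol/h; y_B = 97.21 / 342.5 = 0.2838.

0.284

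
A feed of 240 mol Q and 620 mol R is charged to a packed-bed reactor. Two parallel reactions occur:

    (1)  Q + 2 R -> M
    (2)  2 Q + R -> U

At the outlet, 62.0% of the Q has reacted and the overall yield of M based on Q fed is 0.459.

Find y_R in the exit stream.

Yield of M: 1ξ₁ / 240 = 0.459 → ξ₁ = 110.2 mol.
Conversion of Q: 1ξ₁ + 2ξ₂ = 0.62 × 240 = 148.8 → ξ₂ = 19.32 mol.
Outlet amounts (n = n₀ + Σ ν·ξ):
  Q: 240 − 1(110.2) − 2(19.32) = 91.2
  R: 620 − 2(110.2) − 1(19.32) = 380.4
  M: 0 + 1(110.2) = 110.2
  U: 0 + 1(19.32) = 19.32
Total out = 601 mol; y_R = 380.4 / 601 = 0.6328.

0.633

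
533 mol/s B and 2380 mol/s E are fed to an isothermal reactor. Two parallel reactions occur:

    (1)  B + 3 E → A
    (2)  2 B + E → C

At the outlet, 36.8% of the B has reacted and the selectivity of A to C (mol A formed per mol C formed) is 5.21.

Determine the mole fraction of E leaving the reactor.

Conversion of B: B consumed = 0.368 × 533 = 196.1 mol/s = 1ξ₁ + 2ξ₂.
Selectivity: 1ξ₁ / (1ξ₂) = 5.21 → ξ₁ = 5.21 ξ₂.
Substitute: (1·5.21 + 2) ξ₂ = 196.1 → ξ₂ = 27.2 mol/s, ξ₁ = 141.7 mol/s.
Outlet amounts (n = n₀ + Σ ν·ξ):
  B: 533 − 1(141.7) − 2(27.2) = 336.9
  E: 2380 − 3(141.7) − 1(27.2) = 1928
  A: 0 + 1(141.7) = 141.7
  C: 0 + 1(27.2) = 27.2
Total out = 2433 mol/s; y_E = 1928 / 2433 = 0.7921.

0.792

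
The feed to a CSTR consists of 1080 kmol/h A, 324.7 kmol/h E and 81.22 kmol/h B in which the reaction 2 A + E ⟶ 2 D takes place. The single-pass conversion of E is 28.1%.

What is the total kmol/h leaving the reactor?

1390 kmol/h

E reacted = 0.281 × 324.7 = 91.24 kmol/h; ν_E = −1, so ξ = 91.24/1 = 91.24 kmol/h.
Outlet amounts (n = n₀ + ν ξ):
  A: 1080 − 2(91.24) = 897.5
  E: 324.7 − 1(91.24) = 233.5
  D: 0 + 2(91.24) = 182.5
  B: 81.22 (inert)
Total out = 897.5 + 233.5 + 182.5 + 81.22 = 1395 kmol/h.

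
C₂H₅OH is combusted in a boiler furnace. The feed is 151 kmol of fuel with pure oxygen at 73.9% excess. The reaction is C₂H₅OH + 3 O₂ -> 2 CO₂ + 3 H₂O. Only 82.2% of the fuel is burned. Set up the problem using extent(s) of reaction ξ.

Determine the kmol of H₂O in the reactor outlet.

372 kmol

Stoichiometric O₂ = 3 × 151 = 453 kmol; O₂ fed = 453 × 1.739 = 787.8 kmol.
Fuel reacted = 0.822 × 151 → ξ = 124.1 kmol.
Outlet (n = n₀ + ν ξ):
  C₂H₅OH: 151 − 1(124.1) = 26.88
  O₂: 787.8 − 3(124.1) = 415.4
  CO₂: 0 + 2(124.1) = 248.2
  H₂O: 0 + 3(124.1) = 372.4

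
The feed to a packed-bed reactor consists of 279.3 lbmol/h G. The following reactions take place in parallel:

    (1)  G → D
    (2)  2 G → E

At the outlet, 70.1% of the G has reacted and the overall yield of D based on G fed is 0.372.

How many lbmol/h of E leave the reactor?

45.9 lbmol/h

Yield of D: 1ξ₁ / 279.3 = 0.372 → ξ₁ = 103.9 lbmol/h.
Conversion of G: 1ξ₁ + 2ξ₂ = 0.701 × 279.3 = 195.8 → ξ₂ = 45.94 lbmol/h.
Outlet amounts (n = n₀ + Σ ν·ξ):
  G: 279.3 − 1(103.9) − 2(45.94) = 83.51
  D: 0 + 1(103.9) = 103.9
  E: 0 + 1(45.94) = 45.94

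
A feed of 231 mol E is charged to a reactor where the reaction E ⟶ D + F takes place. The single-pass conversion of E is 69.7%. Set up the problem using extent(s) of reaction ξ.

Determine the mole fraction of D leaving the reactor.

0.411

E reacted = 0.697 × 231 = 161 mol; ν_E = −1, so ξ = 161/1 = 161 mol.
Outlet amounts (n = n₀ + ν ξ):
  E: 231 − 1(161) = 69.99
  D: 0 + 1(161) = 161
  F: 0 + 1(161) = 161
Total out = 392 mol; y_D = 161 / 392 = 0.4107.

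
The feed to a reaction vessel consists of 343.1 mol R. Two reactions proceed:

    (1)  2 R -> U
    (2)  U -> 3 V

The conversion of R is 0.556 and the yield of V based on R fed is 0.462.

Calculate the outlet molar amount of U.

Conversion of R: R consumed = 2ξ₁ = 0.556 × 343.1 → ξ₁ = 95.38 mol.
Yield of V: 3ξ₂ / 343.1 = 0.462 → ξ₂ = 52.84 mol.
Outlet amounts (n = n₀ + Σ ν·ξ):
  R: 343.1 − 2(95.38) = 152.3
  U: 0 + 1(95.38) − 1(52.84) = 42.54
  V: 0 + 3(52.84) = 158.5

42.5 mol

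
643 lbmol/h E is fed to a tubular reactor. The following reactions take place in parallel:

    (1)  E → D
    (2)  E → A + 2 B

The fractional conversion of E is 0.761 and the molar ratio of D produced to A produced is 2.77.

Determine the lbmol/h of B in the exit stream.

260 lbmol/h

Conversion of E: E consumed = 0.761 × 643 = 489.3 lbmol/h = 1ξ₁ + 1ξ₂.
Selectivity: 1ξ₁ / (1ξ₂) = 2.77 → ξ₁ = 2.77 ξ₂.
Substitute: (1·2.77 + 1) ξ₂ = 489.3 → ξ₂ = 129.8 lbmol/h, ξ₁ = 359.5 lbmol/h.
Outlet amounts (n = n₀ + Σ ν·ξ):
  E: 643 − 1(359.5) − 1(129.8) = 153.7
  D: 0 + 1(359.5) = 359.5
  A: 0 + 1(129.8) = 129.8
  B: 0 + 2(129.8) = 259.6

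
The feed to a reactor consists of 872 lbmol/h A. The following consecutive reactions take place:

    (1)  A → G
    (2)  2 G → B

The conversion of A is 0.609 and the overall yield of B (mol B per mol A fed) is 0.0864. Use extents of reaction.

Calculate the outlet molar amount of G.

380 lbmol/h

Conversion of A: A consumed = 1ξ₁ = 0.609 × 872 → ξ₁ = 531 lbmol/h.
Yield of B: 1ξ₂ / 872 = 0.0864 → ξ₂ = 75.34 lbmol/h.
Outlet amounts (n = n₀ + Σ ν·ξ):
  A: 872 − 1(531) = 341
  G: 0 + 1(531) − 2(75.34) = 380.4
  B: 0 + 1(75.34) = 75.34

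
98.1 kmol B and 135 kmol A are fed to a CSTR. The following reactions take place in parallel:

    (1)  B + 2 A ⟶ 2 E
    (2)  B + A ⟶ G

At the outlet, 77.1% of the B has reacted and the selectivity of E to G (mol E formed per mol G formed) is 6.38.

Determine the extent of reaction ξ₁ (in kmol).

Conversion of B: B consumed = 0.771 × 98.1 = 75.64 kmol = 1ξ₁ + 1ξ₂.
Selectivity: 2ξ₁ / (1ξ₂) = 6.38 → ξ₁ = 3.19 ξ₂.
Substitute: (1·3.19 + 1) ξ₂ = 75.64 → ξ₂ = 18.05 kmol, ξ₁ = 57.58 kmol.
Outlet amounts (n = n₀ + Σ ν·ξ):
  B: 98.1 − 1(57.58) − 1(18.05) = 22.46
  A: 135 − 2(57.58) − 1(18.05) = 1.781
  E: 0 + 2(57.58) = 115.2
  G: 0 + 1(18.05) = 18.05

ξ₁ = 57.6 kmol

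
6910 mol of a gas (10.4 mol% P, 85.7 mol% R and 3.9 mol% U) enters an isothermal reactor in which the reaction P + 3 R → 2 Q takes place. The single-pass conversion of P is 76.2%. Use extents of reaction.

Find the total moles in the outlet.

5810 mol

P reacted = 0.762 × 718.6 = 547.6 mol; ν_P = −1, so ξ = 547.6/1 = 547.6 mol.
Outlet amounts (n = n₀ + ν ξ):
  P: 718.6 − 1(547.6) = 171
  R: 5922 − 3(547.6) = 4279
  Q: 0 + 2(547.6) = 1095
  U: 269.5 (inert)
Total out = 171 + 4279 + 1095 + 269.5 = 5815 mol.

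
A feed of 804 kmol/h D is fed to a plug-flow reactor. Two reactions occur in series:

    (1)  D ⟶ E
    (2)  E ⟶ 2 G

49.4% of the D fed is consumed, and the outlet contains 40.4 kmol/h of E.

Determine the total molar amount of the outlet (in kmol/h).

Conversion of D: D consumed = 1ξ₁ = 0.494 × 804 → ξ₁ = 397.2 kmol/h.
E balance: n_E = 0 + 1ξ₁ − 1ξ₂ = 40.4 → ξ₂ = (1·397.2 − 40.4)/1 = 356.8 kmol/h.
Outlet amounts (n = n₀ + Σ ν·ξ):
  D: 804 − 1(397.2) = 406.8
  E: 0 + 1(397.2) − 1(356.8) = 40.4
  G: 0 + 2(356.8) = 713.6
Total out = 406.8 + 40.4 + 713.6 = 1161 kmol/h.

1160 kmol/h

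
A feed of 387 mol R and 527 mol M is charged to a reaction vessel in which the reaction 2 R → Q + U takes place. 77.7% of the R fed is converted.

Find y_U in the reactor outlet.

R reacted = 0.777 × 387 = 300.7 mol; ν_R = −2, so ξ = 300.7/2 = 150.3 mol.
Outlet amounts (n = n₀ + ν ξ):
  R: 387 − 2(150.3) = 86.3
  Q: 0 + 1(150.3) = 150.3
  U: 0 + 1(150.3) = 150.3
  M: 527 (inert)
Total out = 914 mol; y_U = 150.3 / 914 = 0.1645.

0.164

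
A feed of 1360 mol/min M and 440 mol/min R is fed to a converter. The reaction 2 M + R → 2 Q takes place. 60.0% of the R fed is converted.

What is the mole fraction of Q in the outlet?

R reacted = 0.6 × 440 = 264 mol/min; ν_R = −1, so ξ = 264/1 = 264 mol/min.
Outlet amounts (n = n₀ + ν ξ):
  M: 1360 − 2(264) = 832
  R: 440 − 1(264) = 176
  Q: 0 + 2(264) = 528
Total out = 1536 mol/min; y_Q = 528 / 1536 = 0.3438.

0.344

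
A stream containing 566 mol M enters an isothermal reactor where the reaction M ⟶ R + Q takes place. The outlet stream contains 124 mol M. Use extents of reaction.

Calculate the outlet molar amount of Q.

442 mol

For M: n = n₀ − 1ξ → 124 = 566 − 1ξ, giving ξ = 442 mol.
Outlet amounts (n = n₀ + ν ξ):
  M: 566 − 1(442) = 124
  R: 0 + 1(442) = 442
  Q: 0 + 1(442) = 442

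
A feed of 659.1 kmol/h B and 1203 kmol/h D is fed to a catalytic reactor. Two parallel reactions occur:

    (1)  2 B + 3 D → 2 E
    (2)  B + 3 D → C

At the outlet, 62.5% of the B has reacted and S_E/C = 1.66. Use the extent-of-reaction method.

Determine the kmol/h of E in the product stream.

Conversion of B: B consumed = 0.625 × 659.1 = 411.9 kmol/h = 2ξ₁ + 1ξ₂.
Selectivity: 2ξ₁ / (1ξ₂) = 1.66 → ξ₁ = 0.83 ξ₂.
Substitute: (2·0.83 + 1) ξ₂ = 411.9 → ξ₂ = 154.9 kmol/h, ξ₁ = 128.5 kmol/h.
Outlet amounts (n = n₀ + Σ ν·ξ):
  B: 659.1 − 2(128.5) − 1(154.9) = 247.2
  D: 1203 − 3(128.5) − 3(154.9) = 352.8
  E: 0 + 2(128.5) = 257.1
  C: 0 + 1(154.9) = 154.9

257 kmol/h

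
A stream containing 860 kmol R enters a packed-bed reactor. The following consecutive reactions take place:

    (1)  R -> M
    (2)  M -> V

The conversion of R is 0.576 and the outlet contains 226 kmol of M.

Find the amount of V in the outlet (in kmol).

269 kmol

Conversion of R: R consumed = 1ξ₁ = 0.576 × 860 → ξ₁ = 495.4 kmol.
M balance: n_M = 0 + 1ξ₁ − 1ξ₂ = 226 → ξ₂ = (1·495.4 − 226)/1 = 269.4 kmol.
Outlet amounts (n = n₀ + Σ ν·ξ):
  R: 860 − 1(495.4) = 364.6
  M: 0 + 1(495.4) − 1(269.4) = 226
  V: 0 + 1(269.4) = 269.4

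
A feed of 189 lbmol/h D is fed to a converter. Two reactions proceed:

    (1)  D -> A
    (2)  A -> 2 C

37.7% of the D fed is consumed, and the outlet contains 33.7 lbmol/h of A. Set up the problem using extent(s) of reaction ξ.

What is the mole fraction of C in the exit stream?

Conversion of D: D consumed = 1ξ₁ = 0.377 × 189 → ξ₁ = 71.25 lbmol/h.
A balance: n_A = 0 + 1ξ₁ − 1ξ₂ = 33.7 → ξ₂ = (1·71.25 − 33.7)/1 = 37.55 lbmol/h.
Outlet amounts (n = n₀ + Σ ν·ξ):
  D: 189 − 1(71.25) = 117.7
  A: 0 + 1(71.25) − 1(37.55) = 33.7
  C: 0 + 2(37.55) = 75.11
Total out = 226.6 lbmol/h; y_C = 75.11 / 226.6 = 0.3315.

0.332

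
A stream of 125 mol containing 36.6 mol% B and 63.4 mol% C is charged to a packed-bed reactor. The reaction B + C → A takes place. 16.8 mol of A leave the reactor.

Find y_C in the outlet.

For A: n = n₀ + 1ξ → 16.8 = 0 + 1ξ, giving ξ = 16.8 mol.
Outlet amounts (n = n₀ + ν ξ):
  B: 45.75 − 1(16.8) = 28.95
  C: 79.25 − 1(16.8) = 62.45
  A: 0 + 1(16.8) = 16.8
Total out = 108.2 mol; y_C = 62.45 / 108.2 = 0.5772.

0.577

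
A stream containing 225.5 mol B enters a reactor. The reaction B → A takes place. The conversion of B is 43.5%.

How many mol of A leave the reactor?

98.1 mol

B reacted = 0.435 × 225.5 = 98.09 mol; ν_B = −1, so ξ = 98.09/1 = 98.09 mol.
Outlet amounts (n = n₀ + ν ξ):
  B: 225.5 − 1(98.09) = 127.4
  A: 0 + 1(98.09) = 98.09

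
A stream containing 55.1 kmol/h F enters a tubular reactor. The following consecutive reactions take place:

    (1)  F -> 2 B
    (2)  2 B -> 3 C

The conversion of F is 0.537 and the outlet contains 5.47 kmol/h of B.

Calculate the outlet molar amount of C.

Conversion of F: F consumed = 1ξ₁ = 0.537 × 55.1 → ξ₁ = 29.59 kmol/h.
B balance: n_B = 0 + 2ξ₁ − 2ξ₂ = 5.47 → ξ₂ = (2·29.59 − 5.47)/2 = 26.85 kmol/h.
Outlet amounts (n = n₀ + Σ ν·ξ):
  F: 55.1 − 1(29.59) = 25.51
  B: 0 + 2(29.59) − 2(26.85) = 5.47
  C: 0 + 3(26.85) = 80.56

80.6 kmol/h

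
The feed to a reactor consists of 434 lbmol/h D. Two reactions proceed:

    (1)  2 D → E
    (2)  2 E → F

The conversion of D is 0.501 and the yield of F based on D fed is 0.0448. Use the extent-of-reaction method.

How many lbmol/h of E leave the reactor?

69.8 lbmol/h

Conversion of D: D consumed = 2ξ₁ = 0.501 × 434 → ξ₁ = 108.7 lbmol/h.
Yield of F: 1ξ₂ / 434 = 0.0448 → ξ₂ = 19.44 lbmol/h.
Outlet amounts (n = n₀ + Σ ν·ξ):
  D: 434 − 2(108.7) = 216.6
  E: 0 + 1(108.7) − 2(19.44) = 69.83
  F: 0 + 1(19.44) = 19.44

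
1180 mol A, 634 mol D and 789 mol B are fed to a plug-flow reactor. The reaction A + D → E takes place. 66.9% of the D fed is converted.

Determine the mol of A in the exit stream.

D reacted = 0.669 × 634 = 424.1 mol; ν_D = −1, so ξ = 424.1/1 = 424.1 mol.
Outlet amounts (n = n₀ + ν ξ):
  A: 1180 − 1(424.1) = 755.9
  D: 634 − 1(424.1) = 209.9
  E: 0 + 1(424.1) = 424.1
  B: 789 (inert)

756 mol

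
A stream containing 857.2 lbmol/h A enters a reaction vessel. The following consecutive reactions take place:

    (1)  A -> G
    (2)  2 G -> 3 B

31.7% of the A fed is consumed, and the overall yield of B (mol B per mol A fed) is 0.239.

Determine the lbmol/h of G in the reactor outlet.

Conversion of A: A consumed = 1ξ₁ = 0.317 × 857.2 → ξ₁ = 271.7 lbmol/h.
Yield of B: 3ξ₂ / 857.2 = 0.239 → ξ₂ = 68.29 lbmol/h.
Outlet amounts (n = n₀ + Σ ν·ξ):
  A: 857.2 − 1(271.7) = 585.5
  G: 0 + 1(271.7) − 2(68.29) = 135.2
  B: 0 + 3(68.29) = 204.9

135 lbmol/h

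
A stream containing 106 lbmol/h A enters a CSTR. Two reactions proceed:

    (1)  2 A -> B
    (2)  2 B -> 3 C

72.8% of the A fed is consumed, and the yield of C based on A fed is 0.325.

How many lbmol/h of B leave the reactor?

15.6 lbmol/h

Conversion of A: A consumed = 2ξ₁ = 0.728 × 106 → ξ₁ = 38.58 lbmol/h.
Yield of C: 3ξ₂ / 106 = 0.325 → ξ₂ = 11.48 lbmol/h.
Outlet amounts (n = n₀ + Σ ν·ξ):
  A: 106 − 2(38.58) = 28.83
  B: 0 + 1(38.58) − 2(11.48) = 15.62
  C: 0 + 3(11.48) = 34.45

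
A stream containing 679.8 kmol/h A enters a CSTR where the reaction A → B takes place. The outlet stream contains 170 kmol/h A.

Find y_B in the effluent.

For A: n = n₀ − 1ξ → 170 = 679.8 − 1ξ, giving ξ = 509.8 kmol/h.
Outlet amounts (n = n₀ + ν ξ):
  A: 679.8 − 1(509.8) = 170
  B: 0 + 1(509.8) = 509.8
Total out = 679.8 kmol/h; y_B = 509.8 / 679.8 = 0.7499.

0.75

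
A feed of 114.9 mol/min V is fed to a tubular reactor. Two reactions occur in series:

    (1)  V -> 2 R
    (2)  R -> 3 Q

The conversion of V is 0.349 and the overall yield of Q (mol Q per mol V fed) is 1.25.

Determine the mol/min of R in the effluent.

32.3 mol/min

Conversion of V: V consumed = 1ξ₁ = 0.349 × 114.9 → ξ₁ = 40.1 mol/min.
Yield of Q: 3ξ₂ / 114.9 = 1.25 → ξ₂ = 47.88 mol/min.
Outlet amounts (n = n₀ + Σ ν·ξ):
  V: 114.9 − 1(40.1) = 74.8
  R: 0 + 2(40.1) − 1(47.88) = 32.33
  Q: 0 + 3(47.88) = 143.6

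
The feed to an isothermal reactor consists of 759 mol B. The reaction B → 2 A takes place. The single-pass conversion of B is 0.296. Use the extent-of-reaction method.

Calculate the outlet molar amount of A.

449 mol

B reacted = 0.296 × 759 = 224.7 mol; ν_B = −1, so ξ = 224.7/1 = 224.7 mol.
Outlet amounts (n = n₀ + ν ξ):
  B: 759 − 1(224.7) = 534.3
  A: 0 + 2(224.7) = 449.3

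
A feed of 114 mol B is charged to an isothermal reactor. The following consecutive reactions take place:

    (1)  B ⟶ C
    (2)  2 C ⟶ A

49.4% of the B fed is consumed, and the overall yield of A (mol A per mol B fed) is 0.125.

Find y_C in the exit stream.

Conversion of B: B consumed = 1ξ₁ = 0.494 × 114 → ξ₁ = 56.32 mol.
Yield of A: 1ξ₂ / 114 = 0.125 → ξ₂ = 14.25 mol.
Outlet amounts (n = n₀ + Σ ν·ξ):
  B: 114 − 1(56.32) = 57.68
  C: 0 + 1(56.32) − 2(14.25) = 27.82
  A: 0 + 1(14.25) = 14.25
Total out = 99.75 mol; y_C = 27.82 / 99.75 = 0.2789.

0.279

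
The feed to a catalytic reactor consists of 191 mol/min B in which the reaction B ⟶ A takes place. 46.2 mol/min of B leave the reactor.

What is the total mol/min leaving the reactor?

For B: n = n₀ − 1ξ → 46.2 = 191 − 1ξ, giving ξ = 144.8 mol/min.
Outlet amounts (n = n₀ + ν ξ):
  B: 191 − 1(144.8) = 46.2
  A: 0 + 1(144.8) = 144.8
Total out = 46.2 + 144.8 = 191 mol/min.

191 mol/min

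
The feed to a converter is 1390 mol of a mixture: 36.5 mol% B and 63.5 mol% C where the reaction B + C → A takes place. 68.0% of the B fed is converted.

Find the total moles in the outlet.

B reacted = 0.68 × 507.4 = 345 mol; ν_B = −1, so ξ = 345/1 = 345 mol.
Outlet amounts (n = n₀ + ν ξ):
  B: 507.4 − 1(345) = 162.4
  C: 882.6 − 1(345) = 537.7
  A: 0 + 1(345) = 345
Total out = 162.4 + 537.7 + 345 = 1045 mol.

1050 mol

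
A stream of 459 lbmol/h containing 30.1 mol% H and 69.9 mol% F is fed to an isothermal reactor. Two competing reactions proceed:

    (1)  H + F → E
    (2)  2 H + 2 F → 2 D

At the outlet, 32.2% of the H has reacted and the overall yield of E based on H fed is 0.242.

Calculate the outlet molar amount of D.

11.1 lbmol/h

Yield of E: 1ξ₁ / 138.2 = 0.242 → ξ₁ = 33.43 lbmol/h.
Conversion of H: 1ξ₁ + 2ξ₂ = 0.322 × 138.2 = 44.49 → ξ₂ = 5.526 lbmol/h.
Outlet amounts (n = n₀ + Σ ν·ξ):
  H: 138.2 − 1(33.43) − 2(5.526) = 93.67
  F: 320.8 − 1(33.43) − 2(5.526) = 276.4
  E: 0 + 1(33.43) = 33.43
  D: 0 + 2(5.526) = 11.05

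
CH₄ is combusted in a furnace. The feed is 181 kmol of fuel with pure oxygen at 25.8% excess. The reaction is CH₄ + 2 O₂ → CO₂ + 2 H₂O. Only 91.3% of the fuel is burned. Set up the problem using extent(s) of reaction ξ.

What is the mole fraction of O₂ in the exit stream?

Stoichiometric O₂ = 2 × 181 = 362 kmol; O₂ fed = 362 × 1.258 = 455.4 kmol.
Fuel reacted = 0.913 × 181 → ξ = 165.3 kmol.
Outlet (n = n₀ + ν ξ):
  CH₄: 181 − 1(165.3) = 15.75
  O₂: 455.4 − 2(165.3) = 124.9
  CO₂: 0 + 1(165.3) = 165.3
  H₂O: 0 + 2(165.3) = 330.5
Total out = 636.4 kmol; y_O₂ = 124.9 / 636.4 = 0.1962.

0.196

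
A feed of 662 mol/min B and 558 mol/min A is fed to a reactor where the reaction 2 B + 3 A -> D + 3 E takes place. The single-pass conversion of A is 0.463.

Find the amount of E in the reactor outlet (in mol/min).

A reacted = 0.463 × 558 = 258.4 mol/min; ν_A = −3, so ξ = 258.4/3 = 86.12 mol/min.
Outlet amounts (n = n₀ + ν ξ):
  B: 662 − 2(86.12) = 489.8
  A: 558 − 3(86.12) = 299.6
  D: 0 + 1(86.12) = 86.12
  E: 0 + 3(86.12) = 258.4

258 mol/min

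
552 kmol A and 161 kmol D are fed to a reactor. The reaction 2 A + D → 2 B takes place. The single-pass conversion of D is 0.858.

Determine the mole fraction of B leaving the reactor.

0.481

D reacted = 0.858 × 161 = 138.1 kmol; ν_D = −1, so ξ = 138.1/1 = 138.1 kmol.
Outlet amounts (n = n₀ + ν ξ):
  A: 552 − 2(138.1) = 275.7
  D: 161 − 1(138.1) = 22.86
  B: 0 + 2(138.1) = 276.3
Total out = 574.9 kmol; y_B = 276.3 / 574.9 = 0.4806.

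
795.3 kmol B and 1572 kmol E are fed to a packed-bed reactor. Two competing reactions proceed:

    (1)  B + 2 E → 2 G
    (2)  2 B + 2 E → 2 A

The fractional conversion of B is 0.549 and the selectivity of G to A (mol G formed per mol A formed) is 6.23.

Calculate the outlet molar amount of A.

Conversion of B: B consumed = 0.549 × 795.3 = 436.6 kmol = 1ξ₁ + 2ξ₂.
Selectivity: 2ξ₁ / (2ξ₂) = 6.23 → ξ₁ = 6.23 ξ₂.
Substitute: (1·6.23 + 2) ξ₂ = 436.6 → ξ₂ = 53.05 kmol, ξ₁ = 330.5 kmol.
Outlet amounts (n = n₀ + Σ ν·ξ):
  B: 795.3 − 1(330.5) − 2(53.05) = 358.7
  E: 1572 − 2(330.5) − 2(53.05) = 804.9
  G: 0 + 2(330.5) = 661
  A: 0 + 2(53.05) = 106.1

106 kmol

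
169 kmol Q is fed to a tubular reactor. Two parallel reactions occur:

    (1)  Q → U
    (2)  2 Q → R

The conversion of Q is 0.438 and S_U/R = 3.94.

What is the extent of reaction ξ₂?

ξ₂ = 12.5 kmol

Conversion of Q: Q consumed = 0.438 × 169 = 74.02 kmol = 1ξ₁ + 2ξ₂.
Selectivity: 1ξ₁ / (1ξ₂) = 3.94 → ξ₁ = 3.94 ξ₂.
Substitute: (1·3.94 + 2) ξ₂ = 74.02 → ξ₂ = 12.46 kmol, ξ₁ = 49.1 kmol.
Outlet amounts (n = n₀ + Σ ν·ξ):
  Q: 169 − 1(49.1) − 2(12.46) = 94.98
  U: 0 + 1(49.1) = 49.1
  R: 0 + 1(12.46) = 12.46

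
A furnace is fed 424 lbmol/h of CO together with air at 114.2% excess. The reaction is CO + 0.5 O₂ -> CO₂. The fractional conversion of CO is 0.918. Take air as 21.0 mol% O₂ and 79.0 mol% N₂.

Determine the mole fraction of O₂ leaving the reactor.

0.108

Stoichiometric O₂ = 0.5 × 424 = 212 lbmol/h; O₂ fed = 212 × 2.142 = 454.1 lbmol/h.
N₂ fed = 454.1 × 79/21 = 1708 lbmol/h.
Fuel reacted = 0.918 × 424 → ξ = 389.2 lbmol/h.
Outlet (n = n₀ + ν ξ):
  CO: 424 − 1(389.2) = 34.77
  O₂: 454.1 − 0.5(389.2) = 259.5
  N₂: 1708 (inert)
  CO₂: 0 + 1(389.2) = 389.2
Total out = 2392 lbmol/h; y_O₂ = 259.5 / 2392 = 0.1085.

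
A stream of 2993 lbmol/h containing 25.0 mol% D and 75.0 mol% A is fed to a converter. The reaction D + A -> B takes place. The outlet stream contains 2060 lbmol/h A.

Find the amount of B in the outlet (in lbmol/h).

185 lbmol/h

For A: n = n₀ − 1ξ → 2060 = 2245 − 1ξ, giving ξ = 184.8 lbmol/h.
Outlet amounts (n = n₀ + ν ξ):
  D: 748.2 − 1(184.8) = 563.5
  A: 2245 − 1(184.8) = 2060
  B: 0 + 1(184.8) = 184.8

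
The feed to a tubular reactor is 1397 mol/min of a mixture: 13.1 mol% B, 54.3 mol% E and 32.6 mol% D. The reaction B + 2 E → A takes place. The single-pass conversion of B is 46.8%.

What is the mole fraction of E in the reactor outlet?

B reacted = 0.468 × 183 = 85.65 mol/min; ν_B = −1, so ξ = 85.65/1 = 85.65 mol/min.
Outlet amounts (n = n₀ + ν ξ):
  B: 183 − 1(85.65) = 97.36
  E: 758.6 − 2(85.65) = 587.3
  A: 0 + 1(85.65) = 85.65
  D: 455.4 (inert)
Total out = 1226 mol/min; y_E = 587.3 / 1226 = 0.4791.

0.479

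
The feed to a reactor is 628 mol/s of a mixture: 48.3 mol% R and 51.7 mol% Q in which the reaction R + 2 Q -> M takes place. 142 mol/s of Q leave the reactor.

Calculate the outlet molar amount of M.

For Q: n = n₀ − 2ξ → 142 = 324.7 − 2ξ, giving ξ = 91.34 mol/s.
Outlet amounts (n = n₀ + ν ξ):
  R: 303.3 − 1(91.34) = 212
  Q: 324.7 − 2(91.34) = 142
  M: 0 + 1(91.34) = 91.34

91.3 mol/s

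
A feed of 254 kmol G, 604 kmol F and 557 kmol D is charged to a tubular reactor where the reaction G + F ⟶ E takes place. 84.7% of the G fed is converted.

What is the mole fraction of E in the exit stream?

0.179

G reacted = 0.847 × 254 = 215.1 kmol; ν_G = −1, so ξ = 215.1/1 = 215.1 kmol.
Outlet amounts (n = n₀ + ν ξ):
  G: 254 − 1(215.1) = 38.86
  F: 604 − 1(215.1) = 388.9
  E: 0 + 1(215.1) = 215.1
  D: 557 (inert)
Total out = 1200 kmol; y_E = 215.1 / 1200 = 0.1793.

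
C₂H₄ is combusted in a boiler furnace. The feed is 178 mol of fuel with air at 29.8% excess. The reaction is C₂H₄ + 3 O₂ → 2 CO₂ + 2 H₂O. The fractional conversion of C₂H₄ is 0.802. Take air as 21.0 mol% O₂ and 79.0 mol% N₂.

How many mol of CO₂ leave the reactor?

286 mol

Stoichiometric O₂ = 3 × 178 = 534 mol; O₂ fed = 534 × 1.298 = 693.1 mol.
N₂ fed = 693.1 × 79/21 = 2607 mol.
Fuel reacted = 0.802 × 178 → ξ = 142.8 mol.
Outlet (n = n₀ + ν ξ):
  C₂H₄: 178 − 1(142.8) = 35.24
  O₂: 693.1 − 3(142.8) = 264.9
  N₂: 2607 (inert)
  CO₂: 0 + 2(142.8) = 285.5
  H₂O: 0 + 2(142.8) = 285.5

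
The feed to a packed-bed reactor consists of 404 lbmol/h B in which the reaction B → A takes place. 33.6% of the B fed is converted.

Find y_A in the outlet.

B reacted = 0.336 × 404 = 135.7 lbmol/h; ν_B = −1, so ξ = 135.7/1 = 135.7 lbmol/h.
Outlet amounts (n = n₀ + ν ξ):
  B: 404 − 1(135.7) = 268.3
  A: 0 + 1(135.7) = 135.7
Total out = 404 lbmol/h; y_A = 135.7 / 404 = 0.336.

0.336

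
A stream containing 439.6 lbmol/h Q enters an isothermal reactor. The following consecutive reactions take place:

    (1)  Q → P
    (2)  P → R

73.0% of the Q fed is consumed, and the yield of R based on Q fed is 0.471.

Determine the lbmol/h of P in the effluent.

Conversion of Q: Q consumed = 1ξ₁ = 0.73 × 439.6 → ξ₁ = 320.9 lbmol/h.
Yield of R: 1ξ₂ / 439.6 = 0.471 → ξ₂ = 207.1 lbmol/h.
Outlet amounts (n = n₀ + Σ ν·ξ):
  Q: 439.6 − 1(320.9) = 118.7
  P: 0 + 1(320.9) − 1(207.1) = 113.9
  R: 0 + 1(207.1) = 207.1

114 lbmol/h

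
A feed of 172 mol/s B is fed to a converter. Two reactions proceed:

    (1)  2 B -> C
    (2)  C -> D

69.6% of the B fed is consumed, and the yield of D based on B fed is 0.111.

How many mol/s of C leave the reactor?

40.8 mol/s

Conversion of B: B consumed = 2ξ₁ = 0.696 × 172 → ξ₁ = 59.86 mol/s.
Yield of D: 1ξ₂ / 172 = 0.111 → ξ₂ = 19.09 mol/s.
Outlet amounts (n = n₀ + Σ ν·ξ):
  B: 172 − 2(59.86) = 52.29
  C: 0 + 1(59.86) − 1(19.09) = 40.76
  D: 0 + 1(19.09) = 19.09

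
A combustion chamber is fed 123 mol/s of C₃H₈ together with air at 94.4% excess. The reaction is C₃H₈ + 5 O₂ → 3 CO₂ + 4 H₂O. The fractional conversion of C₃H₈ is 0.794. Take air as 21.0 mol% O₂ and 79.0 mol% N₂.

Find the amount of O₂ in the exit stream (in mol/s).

707 mol/s

Stoichiometric O₂ = 5 × 123 = 615 mol/s; O₂ fed = 615 × 1.944 = 1196 mol/s.
N₂ fed = 1196 × 79/21 = 4498 mol/s.
Fuel reacted = 0.794 × 123 → ξ = 97.66 mol/s.
Outlet (n = n₀ + ν ξ):
  C₃H₈: 123 − 1(97.66) = 25.34
  O₂: 1196 − 5(97.66) = 707.2
  N₂: 4498 (inert)
  CO₂: 0 + 3(97.66) = 293
  H₂O: 0 + 4(97.66) = 390.6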